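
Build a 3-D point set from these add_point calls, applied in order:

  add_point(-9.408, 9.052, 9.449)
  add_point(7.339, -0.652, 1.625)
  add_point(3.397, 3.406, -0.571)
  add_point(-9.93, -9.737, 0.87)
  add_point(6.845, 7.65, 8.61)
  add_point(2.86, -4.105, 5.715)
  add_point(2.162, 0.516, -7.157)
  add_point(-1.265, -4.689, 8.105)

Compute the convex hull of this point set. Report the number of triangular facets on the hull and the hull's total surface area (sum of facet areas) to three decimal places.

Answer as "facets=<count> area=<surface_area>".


7 of the 8 inputs are extreme points: [0, 1, 3, 4, 5, 6, 7].

Per-facet area ½‖(b−a)×(c−a)‖:
  f1: (p6, p1, p3) → 90.6266
  f2: (p6, p0, p3) → 171.6676
  f3: (p7, p0, p3) → 99.0130
  f4: (p4, p7, p0) → 106.3329
  f5: (p4, p6, p1) → 50.0250
  f6: (p4, p6, p0) → 144.0213
  f7: (p5, p4, p1) → 37.8865
  f8: (p5, p4, p7) → 29.4910
  f9: (p5, p1, p3) → 43.0629
  f10: (p5, p7, p3) → 27.7015
Σ area = 799.828

Euler characteristic 7−15+10 = 2 ✓

facets=10 area=799.828


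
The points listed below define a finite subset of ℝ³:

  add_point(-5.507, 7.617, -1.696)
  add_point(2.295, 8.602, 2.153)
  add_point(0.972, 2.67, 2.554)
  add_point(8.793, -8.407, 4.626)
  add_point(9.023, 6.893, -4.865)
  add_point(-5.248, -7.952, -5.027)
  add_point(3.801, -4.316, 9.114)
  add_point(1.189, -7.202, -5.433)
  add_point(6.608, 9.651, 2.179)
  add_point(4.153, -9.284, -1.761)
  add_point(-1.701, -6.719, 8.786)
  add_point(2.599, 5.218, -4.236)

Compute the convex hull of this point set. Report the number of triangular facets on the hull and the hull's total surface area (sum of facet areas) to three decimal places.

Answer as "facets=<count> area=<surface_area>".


facets=18 area=863.615

Hull vertices (11/12): indices [0, 1, 3, 4, 5, 6, 7, 8, 9, 10, 11].

Per-facet area ½‖(b−a)×(c−a)‖:
  f1: (p8, p4, p0) → 51.1113
  f2: (p3, p9, p4) → 67.6898
  f3: (p3, p8, p4) → 70.3717
  f4: (p3, p8, p6) → 61.9889
  f5: (p1, p8, p0) → 8.6672
  f6: (p1, p8, p6) → 32.5580
  f7: (p11, p4, p0) → 15.8068
  f8: (p11, p5, p0) → 66.0686
  f9: (p11, p5, p4) → 36.3980
  f10: (p7, p9, p4) → 41.5640
  f11: (p7, p5, p4) → 42.6754
  f12: (p7, p5, p9) → 14.7038
  f13: (p10, p3, p6) → 22.2093
  f14: (p10, p5, p0) → 109.3398
  f15: (p10, p5, p9) → 60.7398
  f16: (p10, p3, p9) → 44.1405
  f17: (p10, p1, p0) → 74.4318
  f18: (p10, p1, p6) → 43.1507
Σ area = 863.615

Euler: V−E+F = 11−27+18 = 2.


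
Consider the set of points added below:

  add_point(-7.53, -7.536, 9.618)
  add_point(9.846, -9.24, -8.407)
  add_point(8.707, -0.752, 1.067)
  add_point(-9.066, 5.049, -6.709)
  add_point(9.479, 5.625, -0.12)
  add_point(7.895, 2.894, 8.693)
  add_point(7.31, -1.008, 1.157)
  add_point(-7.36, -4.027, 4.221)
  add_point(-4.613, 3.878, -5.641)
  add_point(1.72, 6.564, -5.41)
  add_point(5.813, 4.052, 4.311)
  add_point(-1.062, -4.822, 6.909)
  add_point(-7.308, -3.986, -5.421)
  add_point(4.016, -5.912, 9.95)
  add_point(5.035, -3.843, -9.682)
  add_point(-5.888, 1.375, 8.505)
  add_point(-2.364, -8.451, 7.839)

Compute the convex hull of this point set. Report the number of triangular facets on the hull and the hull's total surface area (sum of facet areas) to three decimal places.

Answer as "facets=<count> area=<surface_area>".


facets=20 area=1170.863

Points on the hull: [0, 1, 3, 4, 5, 9, 10, 12, 13, 14, 15, 16] (12 of 17).

Triangle areas on the boundary:
  f1: (p14, p9, p3) → 63.9159
  f2: (p12, p0, p3) → 67.1253
  f3: (p12, p0, p1) → 139.7268
  f4: (p12, p14, p3) → 60.2238
  f5: (p12, p14, p1) → 39.8852
  f6: (p16, p13, p1) → 70.0288
  f7: (p16, p0, p1) → 32.0198
  f8: (p16, p0, p13) → 14.6735
  f9: (p15, p9, p3) → 84.1718
  f10: (p15, p0, p3) → 69.4282
  f11: (p15, p0, p13) → 50.6117
  f12: (p5, p15, p13) → 58.4690
  f13: (p5, p13, p1) → 94.4849
  f14: (p4, p5, p1) → 77.9500
  f15: (p4, p14, p1) → 51.2762
  f16: (p4, p14, p9) → 54.9649
  f17: (p10, p15, p9) → 68.9308
  f18: (p10, p5, p15) → 31.6766
  f19: (p10, p4, p9) → 28.0790
  f20: (p10, p4, p5) → 13.2215
Σ area = 1170.863

Euler: V−E+F = 12−30+20 = 2.


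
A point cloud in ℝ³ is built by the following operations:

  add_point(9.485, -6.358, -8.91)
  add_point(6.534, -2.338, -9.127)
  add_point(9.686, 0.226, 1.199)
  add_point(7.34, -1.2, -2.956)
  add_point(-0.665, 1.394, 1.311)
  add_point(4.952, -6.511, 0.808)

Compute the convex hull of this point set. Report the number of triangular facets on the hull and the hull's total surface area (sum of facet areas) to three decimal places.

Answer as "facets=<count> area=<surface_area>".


facets=6 area=242.850

Points on the hull: [0, 1, 2, 4, 5] (5 of 6).

Per-facet area ½‖(b−a)×(c−a)‖:
  f1: (p5, p2, p4) → 37.7018
  f2: (p1, p2, p4) → 56.0175
  f3: (p1, p5, p4) → 52.0099
  f4: (p0, p5, p2) → 43.2023
  f5: (p0, p1, p2) → 27.6880
  f6: (p0, p1, p5) → 26.2303
Σ area = 242.850

Euler: V−E+F = 5−9+6 = 2.


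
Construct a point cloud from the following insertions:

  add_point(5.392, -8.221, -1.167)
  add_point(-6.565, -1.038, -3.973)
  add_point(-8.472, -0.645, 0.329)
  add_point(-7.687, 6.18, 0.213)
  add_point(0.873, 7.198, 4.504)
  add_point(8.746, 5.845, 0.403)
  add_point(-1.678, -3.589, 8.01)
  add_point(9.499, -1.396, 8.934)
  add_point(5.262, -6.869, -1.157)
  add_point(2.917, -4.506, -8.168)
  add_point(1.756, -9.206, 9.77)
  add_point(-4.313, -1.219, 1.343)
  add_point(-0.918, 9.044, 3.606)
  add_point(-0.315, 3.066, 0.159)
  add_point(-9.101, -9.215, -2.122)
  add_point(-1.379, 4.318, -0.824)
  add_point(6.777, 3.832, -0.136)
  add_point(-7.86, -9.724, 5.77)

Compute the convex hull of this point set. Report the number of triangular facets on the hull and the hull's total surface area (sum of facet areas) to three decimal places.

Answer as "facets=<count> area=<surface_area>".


facets=20 area=1001.433

Hull vertices (12/18): indices [0, 1, 2, 3, 5, 6, 7, 9, 10, 12, 14, 17].

Area of each hull facet:
  f1: (p5, p12, p7) → 59.8216
  f2: (p1, p9, p14) → 47.8507
  f3: (p6, p12, p7) → 74.8613
  f4: (p0, p5, p7) → 69.3286
  f5: (p0, p5, p9) → 58.0927
  f6: (p0, p9, p14) → 57.2308
  f7: (p0, p17, p14) → 56.9129
  f8: (p3, p6, p12) → 52.6110
  f9: (p3, p6, p17) → 62.3024
  f10: (p3, p1, p14) → 27.8064
  f11: (p3, p5, p12) → 36.7544
  f12: (p3, p1, p9) → 37.5470
  f13: (p3, p5, p9) → 110.8513
  f14: (p10, p6, p7) → 36.3932
  f15: (p10, p6, p17) → 30.2882
  f16: (p10, p0, p7) → 59.6943
  f17: (p10, p0, p17) → 60.1692
  f18: (p2, p17, p14) → 34.8871
  f19: (p2, p3, p14) → 8.9999
  f20: (p2, p3, p17) → 19.0297
Σ area = 1001.433

Check V−E+F: 12 − 30 + 20 = 2.


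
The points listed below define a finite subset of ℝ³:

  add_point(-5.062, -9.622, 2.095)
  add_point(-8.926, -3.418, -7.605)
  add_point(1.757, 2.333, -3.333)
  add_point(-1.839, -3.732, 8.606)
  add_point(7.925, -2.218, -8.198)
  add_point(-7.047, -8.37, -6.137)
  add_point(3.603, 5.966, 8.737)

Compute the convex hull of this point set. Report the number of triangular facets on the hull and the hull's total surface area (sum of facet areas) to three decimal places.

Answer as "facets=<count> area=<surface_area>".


7 of the 7 inputs are extreme points: [0, 1, 2, 3, 4, 5, 6].

Area of each hull facet:
  f1: (p5, p4, p1) → 44.7614
  f2: (p5, p0, p1) → 20.7895
  f3: (p5, p0, p4) → 69.7925
  f4: (p2, p4, p1) → 57.6162
  f5: (p2, p6, p1) → 67.7394
  f6: (p2, p6, p4) → 48.2119
  f7: (p3, p6, p1) → 96.5799
  f8: (p3, p0, p1) → 53.3310
  f9: (p3, p6, p4) → 103.3132
  f10: (p3, p0, p4) → 84.3736
Σ area = 646.509

Euler characteristic 7−15+10 = 2 ✓

facets=10 area=646.509


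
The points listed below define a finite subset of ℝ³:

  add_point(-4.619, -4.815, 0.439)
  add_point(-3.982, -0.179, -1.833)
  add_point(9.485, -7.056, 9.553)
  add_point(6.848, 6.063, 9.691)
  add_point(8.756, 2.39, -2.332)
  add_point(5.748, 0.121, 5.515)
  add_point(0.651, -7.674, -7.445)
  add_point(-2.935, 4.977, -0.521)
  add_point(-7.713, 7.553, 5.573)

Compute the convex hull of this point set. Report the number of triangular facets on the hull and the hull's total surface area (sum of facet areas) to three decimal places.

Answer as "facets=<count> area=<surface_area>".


8 of the 9 inputs are extreme points: [0, 1, 2, 3, 4, 6, 7, 8].

Facet areas (half cross-product norm):
  f1: (p3, p2, p8) → 97.6110
  f2: (p4, p3, p8) → 96.3291
  f3: (p4, p3, p2) → 80.5343
  f4: (p4, p6, p2) → 104.6501
  f5: (p0, p2, p8) → 115.7717
  f6: (p0, p6, p2) → 83.7825
  f7: (p7, p4, p8) → 33.0008
  f8: (p7, p4, p6) → 78.7171
  f9: (p1, p0, p8) → 28.2918
  f10: (p1, p0, p6) → 25.4484
  f11: (p1, p7, p8) → 20.5752
  f12: (p1, p7, p6) → 19.4609
Σ area = 784.173

Euler characteristic 8−18+12 = 2 ✓

facets=12 area=784.173


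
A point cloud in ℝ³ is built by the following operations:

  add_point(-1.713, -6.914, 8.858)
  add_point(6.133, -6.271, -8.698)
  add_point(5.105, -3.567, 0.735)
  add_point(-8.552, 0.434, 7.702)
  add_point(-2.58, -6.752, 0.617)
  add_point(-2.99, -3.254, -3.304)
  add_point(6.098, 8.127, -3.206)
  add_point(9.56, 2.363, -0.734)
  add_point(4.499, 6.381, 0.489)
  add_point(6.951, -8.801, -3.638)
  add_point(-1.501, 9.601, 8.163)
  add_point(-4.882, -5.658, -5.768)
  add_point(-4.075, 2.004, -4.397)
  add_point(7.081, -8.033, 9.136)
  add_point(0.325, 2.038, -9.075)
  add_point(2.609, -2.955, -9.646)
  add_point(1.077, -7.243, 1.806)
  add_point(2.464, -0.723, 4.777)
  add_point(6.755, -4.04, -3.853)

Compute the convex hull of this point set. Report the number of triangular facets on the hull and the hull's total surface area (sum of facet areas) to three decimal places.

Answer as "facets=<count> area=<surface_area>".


facets=22 area=1051.226

Extreme-point indices: [0, 1, 3, 4, 6, 7, 9, 10, 11, 12, 13, 14, 15] — 13 of 19 on the boundary.

Triangle areas on the boundary:
  f1: (p13, p9, p7) → 72.0974
  f2: (p10, p13, p7) → 114.1647
  f3: (p0, p13, p9) → 56.7208
  f4: (p0, p10, p3) → 57.7315
  f5: (p0, p10, p13) → 72.8254
  f6: (p11, p0, p3) → 72.0107
  f7: (p1, p9, p7) → 33.3162
  f8: (p1, p11, p9) → 32.5534
  f9: (p12, p10, p3) → 72.4481
  f10: (p12, p11, p3) → 50.8471
  f11: (p12, p11, p14) → 25.0945
  f12: (p6, p10, p7) → 49.1513
  f13: (p6, p1, p7) → 42.8707
  f14: (p6, p12, p14) → 32.8674
  f15: (p6, p12, p10) → 77.3654
  f16: (p4, p0, p9) → 42.0457
  f17: (p4, p11, p9) → 36.5333
  f18: (p4, p11, p0) → 7.8187
  f19: (p15, p11, p14) → 24.2741
  f20: (p15, p1, p11) → 20.7262
  f21: (p15, p6, p14) → 26.3248
  f22: (p15, p6, p1) → 31.4388
Σ area = 1051.226

Check V−E+F: 13 − 33 + 22 = 2.


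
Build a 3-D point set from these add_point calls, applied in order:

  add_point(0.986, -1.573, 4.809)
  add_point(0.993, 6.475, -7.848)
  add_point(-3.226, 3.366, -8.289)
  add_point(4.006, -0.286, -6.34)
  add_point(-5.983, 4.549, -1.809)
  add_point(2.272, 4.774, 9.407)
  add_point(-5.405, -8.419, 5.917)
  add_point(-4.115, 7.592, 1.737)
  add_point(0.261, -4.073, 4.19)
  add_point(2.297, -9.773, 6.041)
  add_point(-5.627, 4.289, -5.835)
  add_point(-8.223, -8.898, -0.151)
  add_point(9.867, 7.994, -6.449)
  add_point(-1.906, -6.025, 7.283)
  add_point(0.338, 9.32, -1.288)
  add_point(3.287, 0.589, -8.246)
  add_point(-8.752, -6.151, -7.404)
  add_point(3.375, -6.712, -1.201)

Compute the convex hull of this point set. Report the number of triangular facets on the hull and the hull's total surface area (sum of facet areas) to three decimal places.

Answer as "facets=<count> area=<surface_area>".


Hull vertices (15/18): indices [1, 2, 4, 5, 6, 7, 9, 10, 11, 12, 13, 14, 15, 16, 17].

Area of each hull facet:
  f1: (p5, p9, p12) → 133.3963
  f2: (p17, p9, p16) → 51.4252
  f3: (p17, p9, p12) → 49.7630
  f4: (p6, p7, p5) → 78.8667
  f5: (p14, p5, p12) → 62.4464
  f6: (p14, p7, p5) → 29.3182
  f7: (p15, p17, p16) → 64.7017
  f8: (p15, p17, p12) → 46.8181
  f9: (p15, p2, p16) → 38.7948
  f10: (p11, p9, p16) → 39.5445
  f11: (p11, p6, p9) → 23.8563
  f12: (p11, p6, p7) → 55.2198
  f13: (p13, p5, p9) → 31.4474
  f14: (p13, p6, p9) → 12.6836
  f15: (p13, p6, p5) → 14.7338
  f16: (p4, p11, p16) → 47.7333
  f17: (p4, p11, p7) → 28.4480
  f18: (p1, p14, p12) → 32.4837
  f19: (p1, p15, p12) → 28.3198
  f20: (p1, p15, p2) → 16.0534
  f21: (p10, p1, p2) → 8.8236
  f22: (p10, p1, p14) → 25.4290
  f23: (p10, p2, p16) → 19.3410
  f24: (p10, p4, p16) → 21.9413
  f25: (p10, p14, p7) → 23.1575
  f26: (p10, p4, p7) → 7.2103
Σ area = 991.957

Check V−E+F: 15 − 39 + 26 = 2.

facets=26 area=991.957


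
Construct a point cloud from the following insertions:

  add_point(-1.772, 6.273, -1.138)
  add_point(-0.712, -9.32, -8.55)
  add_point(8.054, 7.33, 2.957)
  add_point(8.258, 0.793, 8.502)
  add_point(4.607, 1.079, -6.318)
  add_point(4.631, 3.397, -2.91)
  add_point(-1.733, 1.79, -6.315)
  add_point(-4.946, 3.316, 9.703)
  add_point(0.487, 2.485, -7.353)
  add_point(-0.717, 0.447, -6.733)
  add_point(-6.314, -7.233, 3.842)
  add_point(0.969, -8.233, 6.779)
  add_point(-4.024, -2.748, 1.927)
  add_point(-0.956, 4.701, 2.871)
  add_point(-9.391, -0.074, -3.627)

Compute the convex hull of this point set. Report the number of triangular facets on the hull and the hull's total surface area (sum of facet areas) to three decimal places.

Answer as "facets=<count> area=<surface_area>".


facets=16 area=898.920

Extreme-point indices: [0, 1, 2, 3, 4, 7, 8, 10, 11, 14] — 10 of 15 on the boundary.

Triangle areas on the boundary:
  f1: (p10, p1, p14) → 67.8397
  f2: (p8, p1, p14) → 61.9892
  f3: (p11, p1, p3) → 87.3593
  f4: (p11, p10, p1) → 54.3620
  f5: (p7, p11, p3) → 70.6400
  f6: (p7, p11, p10) → 47.3479
  f7: (p7, p2, p3) → 57.5221
  f8: (p7, p10, p14) → 64.0836
  f9: (p4, p8, p1) → 26.1687
  f10: (p4, p8, p2) → 25.0866
  f11: (p4, p1, p3) → 87.3252
  f12: (p4, p2, p3) → 49.8600
  f13: (p0, p8, p2) → 40.6005
  f14: (p0, p7, p2) → 62.2521
  f15: (p0, p8, p14) → 37.3281
  f16: (p0, p7, p14) → 59.1546
Σ area = 898.920

Check V−E+F: 10 − 24 + 16 = 2.


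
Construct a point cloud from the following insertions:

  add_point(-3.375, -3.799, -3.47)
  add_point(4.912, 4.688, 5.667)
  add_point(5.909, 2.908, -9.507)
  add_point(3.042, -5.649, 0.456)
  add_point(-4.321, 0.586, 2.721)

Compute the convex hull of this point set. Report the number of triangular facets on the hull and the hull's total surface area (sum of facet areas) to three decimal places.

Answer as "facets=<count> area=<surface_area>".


Hull vertices (5/5): indices [0, 1, 2, 3, 4].

Triangle areas on the boundary:
  f1: (p1, p2, p4) → 77.6697
  f2: (p1, p3, p4) → 48.9929
  f3: (p1, p3, p2) → 75.9806
  f4: (p0, p2, p4) → 48.7783
  f5: (p0, p3, p4) → 29.1780
  f6: (p0, p3, p2) → 48.7570
Σ area = 329.356

Euler: V−E+F = 5−9+6 = 2.

facets=6 area=329.356


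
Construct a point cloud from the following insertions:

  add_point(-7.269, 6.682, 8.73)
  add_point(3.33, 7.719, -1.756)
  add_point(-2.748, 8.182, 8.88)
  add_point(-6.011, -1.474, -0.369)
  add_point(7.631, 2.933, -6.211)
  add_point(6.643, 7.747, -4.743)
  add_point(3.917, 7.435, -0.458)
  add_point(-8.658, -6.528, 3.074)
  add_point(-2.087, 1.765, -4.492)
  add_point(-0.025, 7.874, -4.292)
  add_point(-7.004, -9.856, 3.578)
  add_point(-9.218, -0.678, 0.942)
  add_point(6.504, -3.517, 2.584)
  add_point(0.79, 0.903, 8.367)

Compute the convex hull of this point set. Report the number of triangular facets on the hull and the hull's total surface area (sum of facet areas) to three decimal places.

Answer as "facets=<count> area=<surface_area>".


12 of the 14 inputs are extreme points: [0, 2, 4, 5, 6, 7, 8, 9, 10, 11, 12, 13].

Facet areas (half cross-product norm):
  f1: (p12, p10, p4) → 75.3008
  f2: (p8, p10, p4) → 64.2204
  f3: (p7, p8, p11) → 26.9059
  f4: (p7, p8, p10) → 22.1232
  f5: (p13, p12, p10) → 63.5104
  f6: (p0, p7, p11) → 31.5941
  f7: (p0, p7, p10) → 18.8743
  f8: (p0, p13, p10) → 70.0688
  f9: (p0, p13, p2) → 19.1614
  f10: (p9, p8, p4) → 29.1104
  f11: (p9, p0, p2) → 31.6767
  f12: (p9, p8, p11) → 26.3555
  f13: (p9, p0, p11) → 71.3130
  f14: (p5, p9, p4) → 16.6852
  f15: (p5, p9, p2) → 43.3166
  f16: (p5, p12, p4) → 26.7989
  f17: (p5, p13, p12) → 62.0872
  f18: (p6, p13, p2) → 43.4443
  f19: (p6, p5, p2) → 3.9988
  f20: (p6, p5, p13) → 16.0758
Σ area = 762.622

Euler characteristic 12−30+20 = 2 ✓

facets=20 area=762.622


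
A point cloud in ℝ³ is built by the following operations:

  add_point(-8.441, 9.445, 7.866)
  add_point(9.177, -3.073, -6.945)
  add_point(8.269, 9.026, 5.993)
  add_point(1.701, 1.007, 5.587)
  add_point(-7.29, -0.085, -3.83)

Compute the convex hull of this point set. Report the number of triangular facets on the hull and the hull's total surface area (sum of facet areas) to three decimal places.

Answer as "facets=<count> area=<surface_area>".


facets=6 area=594.060

Points on the hull: [0, 1, 2, 3, 4] (5 of 5).

Area of each hull facet:
  f1: (p3, p2, p0) → 69.4356
  f2: (p3, p2, p1) → 78.3866
  f3: (p4, p2, p0) → 125.2323
  f4: (p4, p2, p1) → 143.8877
  f5: (p4, p3, p0) → 82.0654
  f6: (p4, p3, p1) → 95.0529
Σ area = 594.060

Check V−E+F: 5 − 9 + 6 = 2.


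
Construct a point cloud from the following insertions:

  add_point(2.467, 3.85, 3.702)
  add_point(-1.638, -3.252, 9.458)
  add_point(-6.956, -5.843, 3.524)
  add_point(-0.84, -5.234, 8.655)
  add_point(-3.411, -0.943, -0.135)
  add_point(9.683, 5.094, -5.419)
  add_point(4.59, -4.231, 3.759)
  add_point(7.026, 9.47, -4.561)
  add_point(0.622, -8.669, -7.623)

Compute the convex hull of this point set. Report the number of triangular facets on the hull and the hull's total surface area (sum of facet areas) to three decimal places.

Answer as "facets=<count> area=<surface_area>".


Points on the hull: [0, 1, 2, 3, 4, 5, 6, 7, 8] (9 of 9).

Triangle areas on the boundary:
  f1: (p6, p8, p5) → 87.5882
  f2: (p7, p8, p5) → 38.7293
  f3: (p3, p8, p2) → 54.7732
  f4: (p3, p1, p2) → 9.1348
  f5: (p3, p6, p8) → 45.0052
  f6: (p3, p6, p1) → 7.8158
  f7: (p4, p8, p2) → 40.5648
  f8: (p4, p7, p8) → 88.3976
  f9: (p0, p4, p7) → 45.3623
  f10: (p0, p6, p1) → 33.9457
  f11: (p0, p1, p2) → 41.8728
  f12: (p0, p4, p2) → 25.9457
  f13: (p0, p6, p5) → 48.8074
  f14: (p0, p7, p5) → 28.3803
Σ area = 596.323

Euler characteristic 9−21+14 = 2 ✓

facets=14 area=596.323


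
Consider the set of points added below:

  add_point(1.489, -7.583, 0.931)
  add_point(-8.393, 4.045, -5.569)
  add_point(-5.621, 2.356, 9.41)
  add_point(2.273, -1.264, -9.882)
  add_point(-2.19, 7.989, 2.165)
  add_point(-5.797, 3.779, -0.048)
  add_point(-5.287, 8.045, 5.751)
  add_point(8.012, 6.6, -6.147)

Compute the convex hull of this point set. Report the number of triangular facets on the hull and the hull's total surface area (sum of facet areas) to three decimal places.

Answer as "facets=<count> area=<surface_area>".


facets=10 area=640.691

7 of the 8 inputs are extreme points: [0, 1, 2, 3, 4, 6, 7].

Facet areas (half cross-product norm):
  f1: (p2, p0, p1) → 104.6137
  f2: (p2, p0, p7) → 126.2963
  f3: (p3, p7, p1) → 66.0403
  f4: (p3, p0, p1) → 78.7735
  f5: (p3, p0, p7) → 65.0585
  f6: (p6, p2, p1) → 41.0573
  f7: (p6, p2, p7) → 57.2706
  f8: (p4, p7, p1) → 70.5205
  f9: (p4, p6, p1) → 24.8991
  f10: (p4, p6, p7) → 6.1615
Σ area = 640.691

Euler characteristic 7−15+10 = 2 ✓


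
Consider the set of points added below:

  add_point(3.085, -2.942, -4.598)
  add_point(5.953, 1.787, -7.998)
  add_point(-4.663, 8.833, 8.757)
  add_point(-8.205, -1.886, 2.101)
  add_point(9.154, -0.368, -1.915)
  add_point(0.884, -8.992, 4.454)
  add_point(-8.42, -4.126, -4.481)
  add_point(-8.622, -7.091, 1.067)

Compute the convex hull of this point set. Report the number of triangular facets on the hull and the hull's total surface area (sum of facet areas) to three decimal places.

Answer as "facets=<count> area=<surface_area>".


facets=12 area=674.849

Hull vertices (8/8): indices [0, 1, 2, 3, 4, 5, 6, 7].

Area of each hull facet:
  f1: (p1, p2, p4) → 71.0802
  f2: (p5, p2, p7) → 91.5311
  f3: (p5, p2, p4) → 123.3025
  f4: (p6, p1, p2) → 144.6164
  f5: (p6, p5, p7) → 30.2924
  f6: (p0, p1, p4) → 20.7164
  f7: (p0, p5, p4) → 39.4612
  f8: (p0, p6, p1) → 32.0867
  f9: (p0, p6, p5) → 62.0108
  f10: (p3, p2, p7) → 13.7019
  f11: (p3, p6, p7) → 16.0216
  f12: (p3, p6, p2) → 30.0278
Σ area = 674.849

Euler: V−E+F = 8−18+12 = 2.


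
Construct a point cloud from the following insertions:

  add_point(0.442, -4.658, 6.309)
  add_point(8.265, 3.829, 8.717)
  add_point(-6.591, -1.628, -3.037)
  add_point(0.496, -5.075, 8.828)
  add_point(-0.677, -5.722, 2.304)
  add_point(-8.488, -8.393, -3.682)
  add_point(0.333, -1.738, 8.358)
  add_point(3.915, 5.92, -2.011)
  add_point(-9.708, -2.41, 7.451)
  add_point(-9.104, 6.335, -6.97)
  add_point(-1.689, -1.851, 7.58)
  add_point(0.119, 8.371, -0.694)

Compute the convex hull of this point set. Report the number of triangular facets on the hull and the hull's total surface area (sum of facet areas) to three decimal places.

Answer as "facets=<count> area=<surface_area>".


facets=12 area=769.372

Points on the hull: [1, 3, 4, 5, 7, 8, 9, 11] (8 of 12).

Per-facet area ½‖(b−a)×(c−a)‖:
  f1: (p5, p9, p8) → 92.2570
  f2: (p3, p1, p8) → 56.4113
  f3: (p3, p5, p8) → 67.2077
  f4: (p11, p1, p8) → 108.3141
  f5: (p11, p9, p8) → 89.6083
  f6: (p4, p3, p1) → 38.7114
  f7: (p4, p3, p5) → 23.0101
  f8: (p7, p5, p9) → 104.1450
  f9: (p7, p11, p9) → 24.3688
  f10: (p7, p4, p5) → 64.2832
  f11: (p7, p11, p1) → 27.4274
  f12: (p7, p4, p1) → 73.6281
Σ area = 769.372

Euler characteristic 8−18+12 = 2 ✓


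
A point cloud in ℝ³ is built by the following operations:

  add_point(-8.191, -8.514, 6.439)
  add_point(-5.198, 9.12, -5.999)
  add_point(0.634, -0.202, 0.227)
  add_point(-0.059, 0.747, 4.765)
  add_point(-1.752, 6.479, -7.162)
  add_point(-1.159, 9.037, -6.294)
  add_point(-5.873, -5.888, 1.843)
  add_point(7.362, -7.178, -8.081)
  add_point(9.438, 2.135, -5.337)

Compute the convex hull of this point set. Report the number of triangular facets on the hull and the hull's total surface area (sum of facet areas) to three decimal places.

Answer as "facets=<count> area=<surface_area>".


facets=12 area=660.605

8 of the 9 inputs are extreme points: [0, 1, 3, 4, 5, 6, 7, 8].

Area of each hull facet:
  f1: (p3, p1, p0) → 86.5497
  f2: (p3, p7, p0) → 104.5131
  f3: (p3, p7, p8) → 69.1291
  f4: (p6, p1, p0) → 30.2420
  f5: (p6, p7, p0) → 31.1396
  f6: (p6, p7, p1) → 136.4973
  f7: (p4, p7, p8) → 59.9621
  f8: (p4, p7, p1) → 13.8288
  f9: (p5, p3, p8) → 78.4339
  f10: (p5, p3, p1) → 28.0651
  f11: (p5, p4, p8) → 16.7268
  f12: (p5, p4, p1) → 5.5177
Σ area = 660.605

Euler: V−E+F = 8−18+12 = 2.


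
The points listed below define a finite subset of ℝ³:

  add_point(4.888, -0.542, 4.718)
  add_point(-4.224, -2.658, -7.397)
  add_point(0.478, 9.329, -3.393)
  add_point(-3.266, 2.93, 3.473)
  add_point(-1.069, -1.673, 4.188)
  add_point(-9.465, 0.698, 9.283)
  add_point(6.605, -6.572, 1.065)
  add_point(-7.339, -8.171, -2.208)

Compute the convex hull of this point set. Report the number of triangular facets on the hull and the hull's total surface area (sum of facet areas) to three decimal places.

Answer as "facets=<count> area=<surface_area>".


6 of the 8 inputs are extreme points: [0, 1, 2, 5, 6, 7].

Facet areas (half cross-product norm):
  f1: (p7, p6, p5) → 105.1334
  f2: (p0, p6, p5) → 49.1022
  f3: (p0, p2, p5) → 100.2956
  f4: (p0, p2, p6) → 45.3177
  f5: (p1, p2, p5) → 112.7455
  f6: (p1, p7, p5) → 59.4211
  f7: (p1, p2, p6) → 94.4629
  f8: (p1, p7, p6) → 56.2961
Σ area = 622.774

Euler: V−E+F = 6−12+8 = 2.

facets=8 area=622.774


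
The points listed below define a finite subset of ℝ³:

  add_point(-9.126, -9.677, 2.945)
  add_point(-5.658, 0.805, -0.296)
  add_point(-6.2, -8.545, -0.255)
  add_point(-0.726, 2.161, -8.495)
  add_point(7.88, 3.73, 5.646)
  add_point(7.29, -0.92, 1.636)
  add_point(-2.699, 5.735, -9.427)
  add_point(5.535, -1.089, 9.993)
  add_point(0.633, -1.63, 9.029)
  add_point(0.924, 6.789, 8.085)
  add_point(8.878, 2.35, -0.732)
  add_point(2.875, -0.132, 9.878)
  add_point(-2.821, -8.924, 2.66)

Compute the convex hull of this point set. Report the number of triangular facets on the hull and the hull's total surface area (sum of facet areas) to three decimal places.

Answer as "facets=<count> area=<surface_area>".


facets=22 area=751.503

Points on the hull: [0, 1, 2, 3, 4, 5, 6, 7, 8, 9, 10, 11, 12] (13 of 13).

Triangle areas on the boundary:
  f1: (p3, p6, p10) → 22.4946
  f2: (p1, p6, p0) → 41.9477
  f3: (p1, p9, p0) → 63.9692
  f4: (p1, p9, p6) → 64.4850
  f5: (p8, p9, p0) → 49.8780
  f6: (p8, p7, p0) → 20.0258
  f7: (p4, p7, p10) → 19.5377
  f8: (p4, p7, p9) → 26.8548
  f9: (p4, p6, p10) → 44.9882
  f10: (p4, p9, p6) → 70.7272
  f11: (p12, p7, p0) → 32.7182
  f12: (p11, p7, p9) → 8.5902
  f13: (p11, p8, p9) → 10.2336
  f14: (p11, p8, p7) → 3.2616
  f15: (p2, p12, p0) → 10.0351
  f16: (p2, p12, p3) → 32.2888
  f17: (p2, p6, p0) → 27.0269
  f18: (p2, p3, p6) → 24.9540
  f19: (p5, p3, p10) → 26.7616
  f20: (p5, p12, p3) → 82.7646
  f21: (p5, p7, p10) → 14.4748
  f22: (p5, p12, p7) → 53.4852
Σ area = 751.503

Check V−E+F: 13 − 33 + 22 = 2.


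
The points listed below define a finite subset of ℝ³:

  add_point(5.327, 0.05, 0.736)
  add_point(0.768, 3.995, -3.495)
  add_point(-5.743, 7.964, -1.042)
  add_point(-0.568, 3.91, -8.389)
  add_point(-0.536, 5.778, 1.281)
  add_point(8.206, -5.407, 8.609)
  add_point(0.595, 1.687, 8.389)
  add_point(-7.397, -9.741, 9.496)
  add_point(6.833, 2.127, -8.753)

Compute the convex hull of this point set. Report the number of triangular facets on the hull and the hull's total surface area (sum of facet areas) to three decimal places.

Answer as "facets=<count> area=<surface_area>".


Extreme-point indices: [2, 3, 4, 5, 6, 7, 8] — 7 of 9 on the boundary.

Facet areas (half cross-product norm):
  f1: (p8, p5, p7) → 153.2987
  f2: (p6, p5, p7) → 72.0666
  f3: (p6, p2, p7) → 89.4207
  f4: (p3, p2, p7) → 101.6422
  f5: (p3, p8, p7) → 88.0958
  f6: (p3, p8, p2) → 28.8190
  f7: (p4, p8, p2) → 37.8981
  f8: (p4, p6, p2) → 19.8320
  f9: (p4, p8, p5) → 102.4101
  f10: (p4, p6, p5) → 38.3624
Σ area = 731.846

Check V−E+F: 7 − 15 + 10 = 2.

facets=10 area=731.846


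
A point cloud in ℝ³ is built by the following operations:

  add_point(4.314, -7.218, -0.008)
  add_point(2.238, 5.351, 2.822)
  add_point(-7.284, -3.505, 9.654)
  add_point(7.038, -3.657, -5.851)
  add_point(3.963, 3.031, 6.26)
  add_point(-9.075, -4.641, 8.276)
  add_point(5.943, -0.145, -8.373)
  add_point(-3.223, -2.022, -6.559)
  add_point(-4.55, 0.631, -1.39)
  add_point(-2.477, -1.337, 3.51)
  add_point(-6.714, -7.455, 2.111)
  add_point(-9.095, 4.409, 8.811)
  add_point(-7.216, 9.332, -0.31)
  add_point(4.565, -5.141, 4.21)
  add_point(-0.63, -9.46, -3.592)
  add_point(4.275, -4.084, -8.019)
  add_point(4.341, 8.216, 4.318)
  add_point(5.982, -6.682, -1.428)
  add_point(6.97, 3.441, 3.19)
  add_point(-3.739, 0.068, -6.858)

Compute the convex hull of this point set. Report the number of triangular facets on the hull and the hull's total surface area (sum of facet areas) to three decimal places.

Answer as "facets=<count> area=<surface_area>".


facets=30 area=948.518

Hull vertices (17/20): indices [0, 2, 3, 4, 5, 6, 7, 10, 11, 12, 13, 14, 15, 16, 17, 18, 19].

Per-facet area ½‖(b−a)×(c−a)‖:
  f1: (p5, p12, p11) → 43.4415
  f2: (p17, p14, p3) → 20.2493
  f3: (p16, p12, p11) → 64.5357
  f4: (p15, p7, p19) → 7.6776
  f5: (p15, p14, p3) → 14.7405
  f6: (p15, p7, p14) → 29.6160
  f7: (p2, p5, p11) → 10.0643
  f8: (p2, p5, p13) → 15.5255
  f9: (p10, p5, p13) → 41.8413
  f10: (p10, p7, p14) → 35.4336
  f11: (p10, p7, p19) → 10.0568
  f12: (p10, p19, p12) → 71.6571
  f13: (p10, p5, p12) → 58.5355
  f14: (p0, p17, p14) → 7.0037
  f15: (p0, p17, p13) → 4.8186
  f16: (p0, p10, p14) → 27.7767
  f17: (p0, p10, p13) → 26.2898
  f18: (p18, p17, p3) → 29.9817
  f19: (p18, p17, p13) → 26.8990
  f20: (p6, p16, p12) → 94.2477
  f21: (p6, p19, p12) → 53.5061
  f22: (p6, p15, p19) → 19.4873
  f23: (p6, p15, p3) → 7.0727
  f24: (p6, p18, p3) → 25.6106
  f25: (p6, p18, p16) → 30.9009
  f26: (p4, p18, p16) → 11.0549
  f27: (p4, p16, p11) → 37.0906
  f28: (p4, p2, p11) → 52.1293
  f29: (p4, p2, p13) → 53.1975
  f30: (p4, p18, p13) → 18.0759
Σ area = 948.518

Check V−E+F: 17 − 45 + 30 = 2.


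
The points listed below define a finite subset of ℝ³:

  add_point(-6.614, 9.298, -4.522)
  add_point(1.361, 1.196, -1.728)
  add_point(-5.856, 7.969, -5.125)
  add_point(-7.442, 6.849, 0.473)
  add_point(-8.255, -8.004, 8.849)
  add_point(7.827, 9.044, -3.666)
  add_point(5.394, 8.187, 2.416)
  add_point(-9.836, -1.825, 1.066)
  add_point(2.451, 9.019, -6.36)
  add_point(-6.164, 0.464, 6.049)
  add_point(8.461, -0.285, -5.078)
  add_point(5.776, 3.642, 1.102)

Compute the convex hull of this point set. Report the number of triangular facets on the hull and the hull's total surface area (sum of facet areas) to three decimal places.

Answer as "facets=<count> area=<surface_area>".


facets=18 area=721.827

Extreme-point indices: [0, 2, 3, 4, 5, 6, 7, 8, 9, 10, 11] — 11 of 12 on the boundary.

Area of each hull facet:
  f1: (p4, p10, p7) → 96.3762
  f2: (p2, p10, p7) → 100.5085
  f3: (p2, p0, p7) → 9.5740
  f4: (p3, p0, p7) → 21.7181
  f5: (p3, p4, p7) → 36.3037
  f6: (p3, p6, p0) → 36.6415
  f7: (p5, p6, p10) → 31.2186
  f8: (p5, p6, p0) → 45.4253
  f9: (p11, p4, p10) → 74.6468
  f10: (p11, p6, p10) → 12.6651
  f11: (p11, p6, p4) → 43.1423
  f12: (p9, p6, p4) → 42.9411
  f13: (p9, p3, p4) → 20.4777
  f14: (p9, p3, p6) → 55.1554
  f15: (p8, p2, p0) → 6.3610
  f16: (p8, p5, p0) → 17.1764
  f17: (p8, p2, p10) → 43.0647
  f18: (p8, p5, p10) → 28.4307
Σ area = 721.827

Euler characteristic 11−27+18 = 2 ✓


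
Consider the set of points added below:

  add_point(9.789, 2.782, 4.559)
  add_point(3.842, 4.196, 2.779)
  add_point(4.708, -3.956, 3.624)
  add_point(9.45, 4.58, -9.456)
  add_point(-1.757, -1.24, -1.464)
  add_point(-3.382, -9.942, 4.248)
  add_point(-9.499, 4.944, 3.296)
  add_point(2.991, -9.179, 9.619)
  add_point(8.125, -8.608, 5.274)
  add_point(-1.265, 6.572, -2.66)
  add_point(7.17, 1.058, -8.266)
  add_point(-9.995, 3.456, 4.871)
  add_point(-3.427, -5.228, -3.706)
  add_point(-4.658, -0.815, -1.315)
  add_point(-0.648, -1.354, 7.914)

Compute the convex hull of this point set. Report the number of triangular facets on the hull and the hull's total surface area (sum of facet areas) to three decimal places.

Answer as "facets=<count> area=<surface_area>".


facets=20 area=912.849

Extreme-point indices: [0, 1, 3, 5, 6, 7, 8, 9, 10, 11, 12, 14] — 12 of 15 on the boundary.

Area of each hull facet:
  f1: (p7, p5, p11) → 60.9248
  f2: (p9, p3, p0) → 79.3805
  f3: (p14, p0, p11) → 54.5273
  f4: (p14, p7, p11) → 28.9947
  f5: (p14, p7, p0) → 51.5358
  f6: (p8, p3, p0) → 80.1178
  f7: (p8, p7, p0) → 37.8513
  f8: (p8, p7, p5) → 27.8167
  f9: (p6, p0, p11) → 21.5062
  f10: (p1, p9, p0) → 12.2528
  f11: (p1, p6, p0) → 15.2600
  f12: (p1, p6, p9) → 40.1889
  f13: (p12, p9, p3) → 77.2428
  f14: (p12, p6, p9) → 60.0254
  f15: (p12, p8, p5) → 53.7499
  f16: (p12, p5, p11) → 62.6408
  f17: (p12, p6, p11) → 15.2841
  f18: (p10, p8, p3) → 27.2907
  f19: (p10, p12, p3) → 12.3195
  f20: (p10, p12, p8) → 93.9387
Σ area = 912.849

Euler characteristic 12−30+20 = 2 ✓


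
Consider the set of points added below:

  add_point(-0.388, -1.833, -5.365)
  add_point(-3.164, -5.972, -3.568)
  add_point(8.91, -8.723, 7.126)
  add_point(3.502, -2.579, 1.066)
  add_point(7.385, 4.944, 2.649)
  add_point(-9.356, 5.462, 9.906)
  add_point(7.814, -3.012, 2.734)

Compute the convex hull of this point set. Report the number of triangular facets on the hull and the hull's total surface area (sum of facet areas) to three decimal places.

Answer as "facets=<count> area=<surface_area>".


facets=8 area=587.745

Points on the hull: [0, 1, 2, 4, 5, 6] (6 of 7).

Triangle areas on the boundary:
  f1: (p1, p2, p5) → 152.0132
  f2: (p1, p0, p5) → 49.5122
  f3: (p1, p0, p2) → 43.3165
  f4: (p4, p2, p5) → 131.9938
  f5: (p4, p0, p5) → 114.1781
  f6: (p6, p0, p2) → 33.5368
  f7: (p6, p4, p2) → 17.5344
  f8: (p6, p4, p0) → 45.6597
Σ area = 587.745

Euler: V−E+F = 6−12+8 = 2.


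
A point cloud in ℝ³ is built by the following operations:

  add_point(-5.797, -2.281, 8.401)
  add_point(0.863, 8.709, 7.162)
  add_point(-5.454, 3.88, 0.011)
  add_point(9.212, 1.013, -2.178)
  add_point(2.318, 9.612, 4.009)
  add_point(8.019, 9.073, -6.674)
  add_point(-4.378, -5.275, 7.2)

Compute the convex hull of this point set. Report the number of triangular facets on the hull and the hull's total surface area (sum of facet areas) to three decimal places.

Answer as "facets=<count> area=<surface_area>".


facets=10 area=507.868

Hull vertices (7/7): indices [0, 1, 2, 3, 4, 5, 6].

Area of each hull facet:
  f1: (p5, p4, p3) → 53.2981
  f2: (p2, p5, p3) → 68.5703
  f3: (p2, p5, p4) → 63.3398
  f4: (p1, p4, p3) → 19.8903
  f5: (p1, p2, p0) → 53.8888
  f6: (p1, p2, p4) → 18.6504
  f7: (p6, p1, p0) → 19.9222
  f8: (p6, p1, p3) → 105.0919
  f9: (p6, p2, p0) → 17.9236
  f10: (p6, p2, p3) → 87.2924
Σ area = 507.868

Euler characteristic 7−15+10 = 2 ✓


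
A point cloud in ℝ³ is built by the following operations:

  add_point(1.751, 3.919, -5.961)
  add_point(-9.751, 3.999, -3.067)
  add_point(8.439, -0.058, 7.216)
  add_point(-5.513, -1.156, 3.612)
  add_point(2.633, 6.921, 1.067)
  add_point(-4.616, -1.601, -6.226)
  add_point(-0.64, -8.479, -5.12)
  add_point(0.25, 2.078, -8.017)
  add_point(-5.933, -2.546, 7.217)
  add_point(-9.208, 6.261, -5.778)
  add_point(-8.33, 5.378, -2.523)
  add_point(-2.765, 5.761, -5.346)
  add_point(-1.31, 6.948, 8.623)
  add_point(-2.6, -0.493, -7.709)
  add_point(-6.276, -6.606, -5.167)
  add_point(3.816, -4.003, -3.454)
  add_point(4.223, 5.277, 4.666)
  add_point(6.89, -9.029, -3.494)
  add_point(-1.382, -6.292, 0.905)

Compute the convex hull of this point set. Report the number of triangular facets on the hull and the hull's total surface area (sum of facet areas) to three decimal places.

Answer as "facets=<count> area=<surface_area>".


Hull vertices (16/19): indices [0, 1, 2, 4, 6, 7, 8, 9, 10, 11, 12, 13, 14, 16, 17, 18].

Per-facet area ½‖(b−a)×(c−a)‖:
  f1: (p8, p17, p2) → 100.0599
  f2: (p0, p4, p2) → 39.8916
  f3: (p0, p17, p2) → 90.6342
  f4: (p0, p7, p17) → 21.5243
  f5: (p10, p9, p1) → 3.4631
  f6: (p12, p8, p2) → 63.3093
  f7: (p12, p8, p1) → 66.3630
  f8: (p12, p10, p1) → 10.1327
  f9: (p12, p9, p4) → 58.2980
  f10: (p12, p10, p9) → 10.6260
  f11: (p13, p9, p7) → 18.5395
  f12: (p14, p8, p1) → 65.7852
  f13: (p14, p13, p9) → 36.0120
  f14: (p14, p9, p1) → 18.5494
  f15: (p11, p9, p4) → 20.2313
  f16: (p11, p0, p4) → 18.6798
  f17: (p11, p9, p7) → 14.5350
  f18: (p11, p0, p7) → 7.6484
  f19: (p16, p4, p2) → 9.3714
  f20: (p16, p12, p2) → 22.8961
  f21: (p16, p12, p4) → 14.8736
  f22: (p6, p14, p13) → 22.0175
  f23: (p6, p7, p17) → 42.3704
  f24: (p6, p13, p7) → 14.6127
  f25: (p18, p14, p8) → 32.5837
  f26: (p18, p6, p14) → 18.7398
  f27: (p18, p8, p17) → 18.5770
  f28: (p18, p6, p17) → 24.8713
Σ area = 885.196

Euler: V−E+F = 16−42+28 = 2.

facets=28 area=885.196


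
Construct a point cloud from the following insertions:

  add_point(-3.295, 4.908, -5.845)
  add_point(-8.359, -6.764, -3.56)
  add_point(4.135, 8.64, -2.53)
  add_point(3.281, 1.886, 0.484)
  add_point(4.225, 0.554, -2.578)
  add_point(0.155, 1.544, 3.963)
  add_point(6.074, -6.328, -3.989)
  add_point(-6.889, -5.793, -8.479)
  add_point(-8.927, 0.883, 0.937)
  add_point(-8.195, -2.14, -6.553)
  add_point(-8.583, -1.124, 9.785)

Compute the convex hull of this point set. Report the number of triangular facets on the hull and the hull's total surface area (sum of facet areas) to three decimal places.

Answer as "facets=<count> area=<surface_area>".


Hull vertices (10/11): indices [0, 1, 2, 3, 5, 6, 7, 8, 9, 10].

Area of each hull facet:
  f1: (p10, p2, p8) → 67.5875
  f2: (p5, p10, p6) → 56.7347
  f3: (p5, p10, p2) → 32.9492
  f4: (p0, p2, p6) → 63.7958
  f5: (p0, p7, p6) → 75.0830
  f6: (p0, p9, p7) → 15.5142
  f7: (p0, p2, p8) → 39.8196
  f8: (p0, p9, p8) → 32.9753
  f9: (p1, p10, p6) → 104.6077
  f10: (p1, p7, p6) → 35.8229
  f11: (p1, p9, p7) → 10.6133
  f12: (p1, p10, p8) → 38.4909
  f13: (p1, p9, p8) → 21.9321
  f14: (p3, p2, p6) → 30.4643
  f15: (p3, p5, p6) → 20.2105
  f16: (p3, p5, p2) → 15.6514
Σ area = 662.252

Euler: V−E+F = 10−24+16 = 2.

facets=16 area=662.252


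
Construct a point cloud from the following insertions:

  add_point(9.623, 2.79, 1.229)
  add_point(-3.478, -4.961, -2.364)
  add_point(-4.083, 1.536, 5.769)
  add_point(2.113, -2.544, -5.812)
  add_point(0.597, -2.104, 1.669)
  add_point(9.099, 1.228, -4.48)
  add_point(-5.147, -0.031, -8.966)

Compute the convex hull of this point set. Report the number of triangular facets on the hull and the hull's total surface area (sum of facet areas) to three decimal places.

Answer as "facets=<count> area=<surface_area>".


7 of the 7 inputs are extreme points: [0, 1, 2, 3, 4, 5, 6].

Area of each hull facet:
  f1: (p2, p0, p6) → 104.6687
  f2: (p2, p1, p6) → 42.5957
  f3: (p5, p0, p6) → 40.9392
  f4: (p4, p2, p0) → 34.6403
  f5: (p4, p2, p1) → 22.7504
  f6: (p4, p5, p0) → 30.1316
  f7: (p4, p5, p1) → 33.9044
  f8: (p3, p1, p6) → 26.5515
  f9: (p3, p5, p6) → 24.5199
  f10: (p3, p5, p1) → 17.8563
Σ area = 378.558

Euler: V−E+F = 7−15+10 = 2.

facets=10 area=378.558


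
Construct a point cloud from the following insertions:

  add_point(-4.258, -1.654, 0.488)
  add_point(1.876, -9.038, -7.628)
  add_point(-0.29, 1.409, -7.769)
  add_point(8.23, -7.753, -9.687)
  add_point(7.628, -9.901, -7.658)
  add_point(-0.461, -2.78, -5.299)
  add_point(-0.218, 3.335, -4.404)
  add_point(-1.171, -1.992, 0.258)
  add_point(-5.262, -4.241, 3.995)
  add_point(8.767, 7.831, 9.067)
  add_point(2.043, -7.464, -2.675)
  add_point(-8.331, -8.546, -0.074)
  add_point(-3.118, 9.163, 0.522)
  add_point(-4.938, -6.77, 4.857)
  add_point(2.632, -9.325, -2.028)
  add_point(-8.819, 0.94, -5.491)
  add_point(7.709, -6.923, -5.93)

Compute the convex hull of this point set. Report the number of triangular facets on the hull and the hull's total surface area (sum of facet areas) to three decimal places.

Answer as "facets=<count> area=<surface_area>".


facets=18 area=954.537

11 of the 17 inputs are extreme points: [1, 2, 3, 4, 8, 9, 11, 12, 13, 14, 15].

Facet areas (half cross-product norm):
  f1: (p3, p4, p9) → 36.7120
  f2: (p2, p3, p15) → 42.5147
  f3: (p2, p3, p9) → 127.4427
  f4: (p8, p13, p9) → 23.4553
  f5: (p11, p8, p15) → 35.4348
  f6: (p11, p8, p13) → 8.3911
  f7: (p14, p4, p9) → 77.7737
  f8: (p14, p13, p9) → 106.2734
  f9: (p14, p11, p4) → 26.0590
  f10: (p14, p11, p13) → 32.2964
  f11: (p12, p2, p15) → 47.8180
  f12: (p12, p2, p9) → 84.9182
  f13: (p12, p8, p15) → 64.1087
  f14: (p12, p8, p9) → 102.3827
  f15: (p1, p3, p4) → 8.7299
  f16: (p1, p11, p4) → 22.0198
  f17: (p1, p3, p15) → 40.5118
  f18: (p1, p11, p15) → 67.6952
Σ area = 954.537

Euler: V−E+F = 11−27+18 = 2.


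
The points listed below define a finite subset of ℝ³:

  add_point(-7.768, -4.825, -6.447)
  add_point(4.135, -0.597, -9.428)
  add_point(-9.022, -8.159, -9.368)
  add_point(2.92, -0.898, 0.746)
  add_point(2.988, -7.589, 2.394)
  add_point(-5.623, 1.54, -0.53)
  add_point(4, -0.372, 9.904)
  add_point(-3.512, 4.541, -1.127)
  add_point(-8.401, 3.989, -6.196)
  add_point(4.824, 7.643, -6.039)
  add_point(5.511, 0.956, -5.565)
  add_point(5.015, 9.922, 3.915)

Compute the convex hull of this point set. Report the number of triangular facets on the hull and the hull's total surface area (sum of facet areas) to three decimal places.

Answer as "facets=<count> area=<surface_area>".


facets=14 area=836.800

Points on the hull: [1, 2, 4, 5, 6, 8, 9, 10, 11] (9 of 12).

Area of each hull facet:
  f1: (p6, p11, p10) → 76.0478
  f2: (p4, p6, p2) → 70.7813
  f3: (p4, p6, p10) → 62.4705
  f4: (p9, p11, p10) → 34.0189
  f5: (p9, p8, p11) → 69.7952
  f6: (p5, p6, p11) → 77.5612
  f7: (p5, p8, p11) → 45.1087
  f8: (p5, p6, p2) → 81.1973
  f9: (p5, p8, p2) → 42.2470
  f10: (p1, p9, p10) → 14.2767
  f11: (p1, p4, p2) → 98.7817
  f12: (p1, p4, p10) → 25.2402
  f13: (p1, p8, p2) → 81.2752
  f14: (p1, p9, p8) → 57.9980
Σ area = 836.800

Euler: V−E+F = 9−21+14 = 2.
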